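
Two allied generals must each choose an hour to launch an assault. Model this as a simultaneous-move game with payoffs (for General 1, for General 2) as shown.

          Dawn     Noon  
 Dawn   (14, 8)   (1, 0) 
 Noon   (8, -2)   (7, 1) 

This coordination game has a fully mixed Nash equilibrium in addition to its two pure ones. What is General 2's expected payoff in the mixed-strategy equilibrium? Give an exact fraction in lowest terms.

8/11

General 1 mixes with probability p on Dawn, chosen so General 2 is indifferent: 8p + (-2)(1−p) = 0p + 1(1−p) gives p = 3/11.
General 2's expected payoff is 8·3/11 + (-2)·8/11 = 8/11.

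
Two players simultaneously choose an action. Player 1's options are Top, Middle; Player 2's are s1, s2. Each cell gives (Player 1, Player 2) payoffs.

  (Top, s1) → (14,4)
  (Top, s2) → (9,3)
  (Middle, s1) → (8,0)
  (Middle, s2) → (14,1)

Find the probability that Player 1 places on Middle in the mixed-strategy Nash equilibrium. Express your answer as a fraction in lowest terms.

Player 1's mix p on Top must make Player 2 indifferent between s1 and s2.
Player 2's payoff from s1: 4p + 0(1−p). From s2: 3p + 1(1−p).
Set equal: 1p = 1(1−p) → p = 1/2.
Probability on Middle is 1 − 1/2 = 1/2.

1/2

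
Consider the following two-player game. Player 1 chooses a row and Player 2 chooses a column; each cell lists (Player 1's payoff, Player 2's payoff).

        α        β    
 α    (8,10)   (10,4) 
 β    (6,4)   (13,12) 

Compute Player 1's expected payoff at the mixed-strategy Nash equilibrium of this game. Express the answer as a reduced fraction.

44/5

Player 2 mixes with probability q on α, chosen so Player 1 is indifferent: 8q + 10(1−q) = 6q + 13(1−q) gives q = 3/5.
Player 1's expected payoff (from either row, since indifferent) is 8·3/5 + 10·2/5 = 44/5.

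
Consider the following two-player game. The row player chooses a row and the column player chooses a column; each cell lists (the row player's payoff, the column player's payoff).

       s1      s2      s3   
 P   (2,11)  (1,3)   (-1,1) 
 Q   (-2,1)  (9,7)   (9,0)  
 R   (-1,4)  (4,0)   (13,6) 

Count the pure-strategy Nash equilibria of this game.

3

(P, s1): the row player gets 2 (best alternative -1); the column player gets 11 (best alternative 3). Neither deviates — NE.
(Q, s2): the row player gets 9 (best alternative 4); the column player gets 7 (best alternative 1). Neither deviates — NE.
(R, s3): the row player gets 13 (best alternative 9); the column player gets 6 (best alternative 4). Neither deviates — NE.
(Q, s1) is not a NE: the row player would switch to P (2 > -2).
No other cell survives both best-response checks, so there are 3 pure NE.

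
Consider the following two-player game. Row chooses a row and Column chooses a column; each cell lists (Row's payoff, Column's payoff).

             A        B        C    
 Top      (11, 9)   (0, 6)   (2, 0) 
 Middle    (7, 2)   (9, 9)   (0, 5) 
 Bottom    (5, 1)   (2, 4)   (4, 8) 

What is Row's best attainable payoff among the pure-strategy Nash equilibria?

(Top, A) is a pure NE (Row: 11 ≥ 7; Column: 9 ≥ 6). Row gets 11.
(Middle, B) is a pure NE (Row: 9 ≥ 2; Column: 9 ≥ 5). Row gets 9.
(Bottom, C) is a pure NE (Row: 4 ≥ 2; Column: 8 ≥ 4). Row gets 4.
Every other cell has a profitable deviation for at least one player. Highest of {11, 9, 4} is 11.

11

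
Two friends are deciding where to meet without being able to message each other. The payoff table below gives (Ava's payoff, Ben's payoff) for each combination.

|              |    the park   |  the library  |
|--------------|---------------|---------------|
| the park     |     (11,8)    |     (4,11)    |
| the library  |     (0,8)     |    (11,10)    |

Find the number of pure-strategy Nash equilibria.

Both the library: Ava gets 11 (best alternative 4); Ben gets 10 (best alternative 8). Neither deviates — NE.
Both the park is not a NE: Ben would switch to the library (11 > 8).
No other cell survives both best-response checks, so there is 1 pure NE.

1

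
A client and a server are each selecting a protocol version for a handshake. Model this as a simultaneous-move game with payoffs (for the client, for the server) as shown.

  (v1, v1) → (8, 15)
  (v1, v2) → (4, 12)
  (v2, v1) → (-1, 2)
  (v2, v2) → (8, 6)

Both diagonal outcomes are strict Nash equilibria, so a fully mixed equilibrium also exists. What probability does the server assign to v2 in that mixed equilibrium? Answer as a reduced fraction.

The server's mix q on v1 must make the client indifferent between v1 and v2.
The client's payoff from v1: 8q + 4(1−q). From v2: (-1)q + 8(1−q).
Set equal: 9q = 4(1−q) → q = 4/13.
Probability on v2 is 1 − 4/13 = 9/13.

9/13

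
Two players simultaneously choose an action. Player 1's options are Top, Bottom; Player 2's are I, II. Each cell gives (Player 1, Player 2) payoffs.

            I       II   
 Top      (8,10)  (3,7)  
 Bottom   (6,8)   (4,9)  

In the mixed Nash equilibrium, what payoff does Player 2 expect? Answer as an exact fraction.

17/2

Player 1 mixes with probability p on Top, chosen so Player 2 is indifferent: 10p + 8(1−p) = 7p + 9(1−p) gives p = 1/4.
Player 2's expected payoff is 10·1/4 + 8·3/4 = 17/2.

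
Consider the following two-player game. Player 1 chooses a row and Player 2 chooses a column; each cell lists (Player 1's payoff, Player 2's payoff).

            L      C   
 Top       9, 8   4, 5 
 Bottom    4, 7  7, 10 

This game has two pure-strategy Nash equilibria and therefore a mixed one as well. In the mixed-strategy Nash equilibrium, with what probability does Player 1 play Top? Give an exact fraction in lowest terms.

Player 1's mix p on Top must make Player 2 indifferent between L and C.
Player 2's payoff from L: 8p + 7(1−p). From C: 5p + 10(1−p).
Set equal: 3p = 3(1−p) → p = 3/6 = 1/2.

1/2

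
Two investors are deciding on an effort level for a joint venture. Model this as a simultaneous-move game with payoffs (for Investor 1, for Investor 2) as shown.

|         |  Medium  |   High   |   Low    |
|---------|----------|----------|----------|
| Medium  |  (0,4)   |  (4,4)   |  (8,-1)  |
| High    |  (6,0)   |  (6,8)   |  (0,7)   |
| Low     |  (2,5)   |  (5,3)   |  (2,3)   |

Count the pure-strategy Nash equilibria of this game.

1

Both High: Investor 1 gets 6 (best alternative 5); Investor 2 gets 8 (best alternative 7). Neither deviates — NE.
Both Low is not a NE: Investor 1 would switch to Medium (8 > 2).
No other cell survives both best-response checks, so there is 1 pure NE.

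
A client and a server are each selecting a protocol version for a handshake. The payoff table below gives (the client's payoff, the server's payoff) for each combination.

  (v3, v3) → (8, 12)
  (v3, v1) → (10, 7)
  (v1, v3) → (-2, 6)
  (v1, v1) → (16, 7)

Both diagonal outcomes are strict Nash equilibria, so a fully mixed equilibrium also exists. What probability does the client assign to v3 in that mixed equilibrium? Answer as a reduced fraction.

The client's mix p on v3 must make the server indifferent between v3 and v1.
The server's payoff from v3: 12p + 6(1−p). From v1: 7p + 7(1−p).
Set equal: 5p = 1(1−p) → p = 1/6.

1/6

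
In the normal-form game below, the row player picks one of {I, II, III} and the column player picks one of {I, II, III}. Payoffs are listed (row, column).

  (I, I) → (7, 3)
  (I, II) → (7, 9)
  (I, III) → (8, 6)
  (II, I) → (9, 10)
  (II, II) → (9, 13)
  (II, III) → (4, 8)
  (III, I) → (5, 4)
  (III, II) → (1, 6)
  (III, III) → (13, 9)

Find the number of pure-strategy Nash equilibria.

Both II: the row player gets 9 (best alternative 7); the column player gets 13 (best alternative 10). Neither deviates — NE.
Both III: the row player gets 13 (best alternative 8); the column player gets 9 (best alternative 6). Neither deviates — NE.
Both I is not a NE: the row player would switch to II (9 > 7).
No other cell survives both best-response checks, so there are 2 pure NE.

2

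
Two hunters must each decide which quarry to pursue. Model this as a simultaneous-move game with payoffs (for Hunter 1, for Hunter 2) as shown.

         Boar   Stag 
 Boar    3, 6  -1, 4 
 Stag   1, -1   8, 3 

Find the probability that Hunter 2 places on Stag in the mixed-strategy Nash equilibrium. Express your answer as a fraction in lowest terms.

Hunter 2's mix q on Boar must make Hunter 1 indifferent between Boar and Stag.
Hunter 1's payoff from Boar: 3q + (-1)(1−q). From Stag: 1q + 8(1−q).
Set equal: 2q = 9(1−q) → q = 9/11.
Probability on Stag is 1 − 9/11 = 2/11.

2/11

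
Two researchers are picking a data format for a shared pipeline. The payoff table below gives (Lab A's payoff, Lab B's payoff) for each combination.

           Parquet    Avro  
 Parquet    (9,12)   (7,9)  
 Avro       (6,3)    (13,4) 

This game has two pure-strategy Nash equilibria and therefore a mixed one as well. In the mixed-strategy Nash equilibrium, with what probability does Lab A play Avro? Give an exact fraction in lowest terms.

Lab A's mix p on Parquet must make Lab B indifferent between Parquet and Avro.
Lab B's payoff from Parquet: 12p + 3(1−p). From Avro: 9p + 4(1−p).
Set equal: 3p = 1(1−p) → p = 1/4.
Probability on Avro is 1 − 1/4 = 3/4.

3/4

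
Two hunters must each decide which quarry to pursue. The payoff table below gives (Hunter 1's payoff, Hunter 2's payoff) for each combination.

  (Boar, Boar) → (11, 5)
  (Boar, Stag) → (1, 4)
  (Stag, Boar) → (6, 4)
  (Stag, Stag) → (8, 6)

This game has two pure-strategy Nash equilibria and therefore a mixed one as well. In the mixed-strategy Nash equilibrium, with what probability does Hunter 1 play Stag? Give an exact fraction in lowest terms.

Hunter 1's mix p on Boar must make Hunter 2 indifferent between Boar and Stag.
Hunter 2's payoff from Boar: 5p + 4(1−p). From Stag: 4p + 6(1−p).
Set equal: 1p = 2(1−p) → p = 2/3.
Probability on Stag is 1 − 2/3 = 1/3.

1/3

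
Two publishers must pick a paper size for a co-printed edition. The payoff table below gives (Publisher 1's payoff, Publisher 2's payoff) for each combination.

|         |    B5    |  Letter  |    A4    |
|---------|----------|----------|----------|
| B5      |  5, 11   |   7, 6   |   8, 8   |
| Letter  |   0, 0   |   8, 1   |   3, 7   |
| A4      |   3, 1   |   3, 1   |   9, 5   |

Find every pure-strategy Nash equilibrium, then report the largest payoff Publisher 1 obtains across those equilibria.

Both B5 is a pure NE (Publisher 1: 5 ≥ 3; Publisher 2: 11 ≥ 8). Publisher 1 gets 5.
Both A4 is a pure NE (Publisher 1: 9 ≥ 8; Publisher 2: 5 ≥ 1). Publisher 1 gets 9.
Every other cell has a profitable deviation for at least one player. Highest of {5, 9} is 9.

9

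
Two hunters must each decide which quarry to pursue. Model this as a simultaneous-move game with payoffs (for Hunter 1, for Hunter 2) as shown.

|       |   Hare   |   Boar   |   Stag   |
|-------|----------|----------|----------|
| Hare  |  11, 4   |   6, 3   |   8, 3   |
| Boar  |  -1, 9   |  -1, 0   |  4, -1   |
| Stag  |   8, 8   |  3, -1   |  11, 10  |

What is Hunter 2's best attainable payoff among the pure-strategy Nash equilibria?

10

Both Hare is a pure NE (Hunter 1: 11 ≥ 8; Hunter 2: 4 ≥ 3). Hunter 2 gets 4.
Both Stag is a pure NE (Hunter 1: 11 ≥ 8; Hunter 2: 10 ≥ 8). Hunter 2 gets 10.
Every other cell has a profitable deviation for at least one player. Highest of {4, 10} is 10.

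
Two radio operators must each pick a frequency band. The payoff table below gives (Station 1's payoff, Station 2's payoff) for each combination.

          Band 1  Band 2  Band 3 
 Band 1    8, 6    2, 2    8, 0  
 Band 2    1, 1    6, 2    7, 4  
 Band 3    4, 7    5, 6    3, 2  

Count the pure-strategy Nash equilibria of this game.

1

Both Band 1: Station 1 gets 8 (best alternative 4); Station 2 gets 6 (best alternative 2). Neither deviates — NE.
Both Band 2 is not a NE: Station 2 would switch to Band 3 (4 > 2).
No other cell survives both best-response checks, so there is 1 pure NE.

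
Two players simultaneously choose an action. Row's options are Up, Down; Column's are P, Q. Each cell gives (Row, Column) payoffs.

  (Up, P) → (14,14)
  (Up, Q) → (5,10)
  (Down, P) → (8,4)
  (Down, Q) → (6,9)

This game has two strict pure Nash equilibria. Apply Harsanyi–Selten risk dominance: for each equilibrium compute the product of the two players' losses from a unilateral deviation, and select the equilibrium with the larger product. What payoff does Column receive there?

At (Up, P): Row loses 14 − 8 = 6 by deviating; Column loses 14 − 10 = 4. Product = 6·4 = 24.
At (Down, Q): Row loses 6 − 5 = 1 by deviating; Column loses 9 − 4 = 5. Product = 1·5 = 5.
24 > 5, so (Up, P) is risk-dominant. Column's payoff there is 14.

14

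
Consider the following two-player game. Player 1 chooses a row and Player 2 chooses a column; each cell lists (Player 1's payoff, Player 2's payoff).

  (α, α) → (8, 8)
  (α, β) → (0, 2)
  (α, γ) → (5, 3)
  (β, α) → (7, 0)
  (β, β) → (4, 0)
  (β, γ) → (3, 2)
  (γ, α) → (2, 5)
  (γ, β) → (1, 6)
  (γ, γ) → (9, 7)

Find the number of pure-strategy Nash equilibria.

2

Both α: Player 1 gets 8 (best alternative 7); Player 2 gets 8 (best alternative 3). Neither deviates — NE.
Both γ: Player 1 gets 9 (best alternative 5); Player 2 gets 7 (best alternative 6). Neither deviates — NE.
Both β is not a NE: Player 2 would switch to γ (2 > 0).
No other cell survives both best-response checks, so there are 2 pure NE.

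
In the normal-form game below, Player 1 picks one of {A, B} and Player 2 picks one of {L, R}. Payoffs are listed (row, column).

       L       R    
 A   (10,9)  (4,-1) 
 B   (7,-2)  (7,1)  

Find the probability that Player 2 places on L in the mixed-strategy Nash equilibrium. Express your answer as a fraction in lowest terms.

1/2

Player 2's mix q on L must make Player 1 indifferent between A and B.
Player 1's payoff from A: 10q + 4(1−q). From B: 7q + 7(1−q).
Set equal: 3q = 3(1−q) → q = 3/6 = 1/2.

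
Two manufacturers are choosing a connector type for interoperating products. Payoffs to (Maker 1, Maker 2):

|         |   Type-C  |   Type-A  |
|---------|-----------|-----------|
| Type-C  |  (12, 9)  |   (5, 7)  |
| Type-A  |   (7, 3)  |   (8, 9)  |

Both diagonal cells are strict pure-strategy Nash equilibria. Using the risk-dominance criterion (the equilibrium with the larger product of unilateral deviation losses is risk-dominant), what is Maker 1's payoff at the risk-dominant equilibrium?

8

At both Type-C: Maker 1 loses 12 − 7 = 5 by deviating; Maker 2 loses 9 − 7 = 2. Product = 5·2 = 10.
At both Type-A: Maker 1 loses 8 − 5 = 3 by deviating; Maker 2 loses 9 − 3 = 6. Product = 3·6 = 18.
18 > 10, so both Type-A is risk-dominant. Maker 1's payoff there is 8.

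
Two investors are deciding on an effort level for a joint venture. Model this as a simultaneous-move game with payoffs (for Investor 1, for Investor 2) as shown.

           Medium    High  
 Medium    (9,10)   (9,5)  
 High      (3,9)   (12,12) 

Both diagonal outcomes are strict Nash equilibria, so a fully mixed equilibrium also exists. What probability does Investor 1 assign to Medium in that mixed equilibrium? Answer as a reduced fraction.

3/8

Investor 1's mix p on Medium must make Investor 2 indifferent between Medium and High.
Investor 2's payoff from Medium: 10p + 9(1−p). From High: 5p + 12(1−p).
Set equal: 5p = 3(1−p) → p = 3/8.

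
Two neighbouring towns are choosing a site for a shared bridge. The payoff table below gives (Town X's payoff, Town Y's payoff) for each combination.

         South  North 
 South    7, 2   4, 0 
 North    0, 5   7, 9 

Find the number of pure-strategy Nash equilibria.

2

Both South: Town X gets 7 (best alternative 0); Town Y gets 2 (best alternative 0). Neither deviates — NE.
Both North: Town X gets 7 (best alternative 4); Town Y gets 9 (best alternative 5). Neither deviates — NE.
(South, North) is not a NE: Town X would switch to North (7 > 4).
No other cell survives both best-response checks, so there are 2 pure NE.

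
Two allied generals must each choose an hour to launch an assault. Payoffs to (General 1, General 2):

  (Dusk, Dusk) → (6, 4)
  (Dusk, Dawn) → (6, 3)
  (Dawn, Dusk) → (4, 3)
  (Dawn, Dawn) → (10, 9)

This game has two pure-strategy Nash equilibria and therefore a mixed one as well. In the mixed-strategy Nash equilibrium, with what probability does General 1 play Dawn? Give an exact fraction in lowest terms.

General 1's mix p on Dusk must make General 2 indifferent between Dusk and Dawn.
General 2's payoff from Dusk: 4p + 3(1−p). From Dawn: 3p + 9(1−p).
Set equal: 1p = 6(1−p) → p = 6/7.
Probability on Dawn is 1 − 6/7 = 1/7.

1/7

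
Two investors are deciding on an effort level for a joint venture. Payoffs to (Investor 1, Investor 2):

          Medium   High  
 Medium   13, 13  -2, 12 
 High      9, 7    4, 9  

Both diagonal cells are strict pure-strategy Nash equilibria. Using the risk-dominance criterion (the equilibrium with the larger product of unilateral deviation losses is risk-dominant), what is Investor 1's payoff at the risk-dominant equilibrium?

At both Medium: Investor 1 loses 13 − 9 = 4 by deviating; Investor 2 loses 13 − 12 = 1. Product = 4·1 = 4.
At both High: Investor 1 loses 4 − (-2) = 6 by deviating; Investor 2 loses 9 − 7 = 2. Product = 6·2 = 12.
12 > 4, so both High is risk-dominant. Investor 1's payoff there is 4.

4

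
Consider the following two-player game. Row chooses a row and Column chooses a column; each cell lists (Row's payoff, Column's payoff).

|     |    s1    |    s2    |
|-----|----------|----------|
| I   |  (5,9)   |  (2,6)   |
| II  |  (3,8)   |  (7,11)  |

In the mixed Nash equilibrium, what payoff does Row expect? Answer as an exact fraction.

29/7

Column mixes with probability q on s1, chosen so Row is indifferent: 5q + 2(1−q) = 3q + 7(1−q) gives q = 5/7.
Row's expected payoff (from either row, since indifferent) is 5·5/7 + 2·2/7 = 29/7.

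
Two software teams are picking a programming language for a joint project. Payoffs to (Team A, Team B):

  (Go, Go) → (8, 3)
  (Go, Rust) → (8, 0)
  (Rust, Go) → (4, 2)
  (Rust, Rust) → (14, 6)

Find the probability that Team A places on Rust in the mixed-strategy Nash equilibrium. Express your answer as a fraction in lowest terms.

Team A's mix p on Go must make Team B indifferent between Go and Rust.
Team B's payoff from Go: 3p + 2(1−p). From Rust: 0p + 6(1−p).
Set equal: 3p = 4(1−p) → p = 4/7.
Probability on Rust is 1 − 4/7 = 3/7.

3/7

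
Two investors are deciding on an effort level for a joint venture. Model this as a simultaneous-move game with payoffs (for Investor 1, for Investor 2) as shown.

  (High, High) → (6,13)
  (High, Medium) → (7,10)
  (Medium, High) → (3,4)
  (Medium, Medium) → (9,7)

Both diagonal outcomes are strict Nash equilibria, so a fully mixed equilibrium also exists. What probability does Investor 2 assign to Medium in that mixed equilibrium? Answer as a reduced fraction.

3/5

Investor 2's mix q on High must make Investor 1 indifferent between High and Medium.
Investor 1's payoff from High: 6q + 7(1−q). From Medium: 3q + 9(1−q).
Set equal: 3q = 2(1−q) → q = 2/5.
Probability on Medium is 1 − 2/5 = 3/5.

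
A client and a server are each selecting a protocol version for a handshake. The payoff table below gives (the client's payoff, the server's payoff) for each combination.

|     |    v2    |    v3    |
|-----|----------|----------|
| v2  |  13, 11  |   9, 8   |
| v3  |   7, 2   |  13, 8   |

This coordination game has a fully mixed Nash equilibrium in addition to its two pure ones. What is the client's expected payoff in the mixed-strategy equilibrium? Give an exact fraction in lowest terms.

53/5

The server mixes with probability q on v2, chosen so the client is indifferent: 13q + 9(1−q) = 7q + 13(1−q) gives q = 2/5.
The client's expected payoff (from either row, since indifferent) is 13·2/5 + 9·3/5 = 53/5.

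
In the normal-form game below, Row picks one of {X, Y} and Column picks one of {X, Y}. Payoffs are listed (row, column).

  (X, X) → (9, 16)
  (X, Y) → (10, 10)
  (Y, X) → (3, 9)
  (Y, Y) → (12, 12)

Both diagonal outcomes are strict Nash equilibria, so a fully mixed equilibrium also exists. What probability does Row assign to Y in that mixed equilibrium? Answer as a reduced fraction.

Row's mix p on X must make Column indifferent between X and Y.
Column's payoff from X: 16p + 9(1−p). From Y: 10p + 12(1−p).
Set equal: 6p = 3(1−p) → p = 3/9 = 1/3.
Probability on Y is 1 − 1/3 = 2/3.

2/3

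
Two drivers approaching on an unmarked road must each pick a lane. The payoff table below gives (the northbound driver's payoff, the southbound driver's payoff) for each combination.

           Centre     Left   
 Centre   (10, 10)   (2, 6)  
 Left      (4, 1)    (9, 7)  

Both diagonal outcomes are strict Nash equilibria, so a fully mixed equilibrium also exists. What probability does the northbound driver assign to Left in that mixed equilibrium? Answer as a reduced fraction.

The northbound driver's mix p on Centre must make the southbound driver indifferent between Centre and Left.
The southbound driver's payoff from Centre: 10p + 1(1−p). From Left: 6p + 7(1−p).
Set equal: 4p = 6(1−p) → p = 6/10 = 3/5.
Probability on Left is 1 − 3/5 = 2/5.

2/5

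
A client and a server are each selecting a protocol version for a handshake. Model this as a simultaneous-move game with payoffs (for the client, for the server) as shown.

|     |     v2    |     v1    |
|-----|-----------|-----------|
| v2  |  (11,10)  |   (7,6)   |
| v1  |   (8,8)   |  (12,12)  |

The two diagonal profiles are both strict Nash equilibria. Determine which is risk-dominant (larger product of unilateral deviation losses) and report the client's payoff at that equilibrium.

12

At both v2: the client loses 11 − 8 = 3 by deviating; the server loses 10 − 6 = 4. Product = 3·4 = 12.
At both v1: the client loses 12 − 7 = 5 by deviating; the server loses 12 − 8 = 4. Product = 5·4 = 20.
20 > 12, so both v1 is risk-dominant. The client's payoff there is 12.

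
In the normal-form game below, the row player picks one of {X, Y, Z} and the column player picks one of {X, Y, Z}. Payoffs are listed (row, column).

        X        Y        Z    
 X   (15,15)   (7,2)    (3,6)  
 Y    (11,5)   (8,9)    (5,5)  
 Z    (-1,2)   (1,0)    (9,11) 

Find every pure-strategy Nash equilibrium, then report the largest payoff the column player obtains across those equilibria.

Both X is a pure NE (the row player: 15 ≥ 11; the column player: 15 ≥ 6). The column player gets 15.
Both Y is a pure NE (the row player: 8 ≥ 7; the column player: 9 ≥ 5). The column player gets 9.
Both Z is a pure NE (the row player: 9 ≥ 5; the column player: 11 ≥ 2). The column player gets 11.
Every other cell has a profitable deviation for at least one player. Highest of {15, 9, 11} is 15.

15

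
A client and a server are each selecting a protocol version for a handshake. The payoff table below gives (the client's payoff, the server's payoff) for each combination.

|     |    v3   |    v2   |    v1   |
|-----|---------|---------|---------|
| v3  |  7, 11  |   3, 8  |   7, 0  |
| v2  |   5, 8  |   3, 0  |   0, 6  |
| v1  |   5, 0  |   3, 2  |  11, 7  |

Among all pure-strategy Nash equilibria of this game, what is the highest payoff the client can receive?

11

Both v3 is a pure NE (the client: 7 ≥ 5; the server: 11 ≥ 8). The client gets 7.
Both v1 is a pure NE (the client: 11 ≥ 7; the server: 7 ≥ 2). The client gets 11.
Every other cell has a profitable deviation for at least one player. Highest of {7, 11} is 11.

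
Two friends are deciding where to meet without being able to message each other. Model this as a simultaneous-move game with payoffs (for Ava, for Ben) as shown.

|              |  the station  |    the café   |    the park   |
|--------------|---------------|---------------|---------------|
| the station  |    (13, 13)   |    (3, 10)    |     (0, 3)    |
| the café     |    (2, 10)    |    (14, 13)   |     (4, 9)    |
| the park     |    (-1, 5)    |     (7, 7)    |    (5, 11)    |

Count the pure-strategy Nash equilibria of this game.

Both the station: Ava gets 13 (best alternative 2); Ben gets 13 (best alternative 10). Neither deviates — NE.
Both the café: Ava gets 14 (best alternative 7); Ben gets 13 (best alternative 10). Neither deviates — NE.
Both the park: Ava gets 5 (best alternative 4); Ben gets 11 (best alternative 7). Neither deviates — NE.
(the park, the café) is not a NE: Ava would switch to the café (14 > 7).
No other cell survives both best-response checks, so there are 3 pure NE.

3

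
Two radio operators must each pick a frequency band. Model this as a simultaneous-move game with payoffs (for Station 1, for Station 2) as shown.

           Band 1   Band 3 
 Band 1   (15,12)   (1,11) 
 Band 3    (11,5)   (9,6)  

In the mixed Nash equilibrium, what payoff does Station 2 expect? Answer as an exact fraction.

Station 1 mixes with probability p on Band 1, chosen so Station 2 is indifferent: 12p + 5(1−p) = 11p + 6(1−p) gives p = 1/2.
Station 2's expected payoff is 12·1/2 + 5·1/2 = 17/2.

17/2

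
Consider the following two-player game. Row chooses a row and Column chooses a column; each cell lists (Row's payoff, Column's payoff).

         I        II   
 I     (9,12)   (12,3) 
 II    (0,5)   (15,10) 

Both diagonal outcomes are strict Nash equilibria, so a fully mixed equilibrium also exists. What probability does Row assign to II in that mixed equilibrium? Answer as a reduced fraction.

Row's mix p on I must make Column indifferent between I and II.
Column's payoff from I: 12p + 5(1−p). From II: 3p + 10(1−p).
Set equal: 9p = 5(1−p) → p = 5/14.
Probability on II is 1 − 5/14 = 9/14.

9/14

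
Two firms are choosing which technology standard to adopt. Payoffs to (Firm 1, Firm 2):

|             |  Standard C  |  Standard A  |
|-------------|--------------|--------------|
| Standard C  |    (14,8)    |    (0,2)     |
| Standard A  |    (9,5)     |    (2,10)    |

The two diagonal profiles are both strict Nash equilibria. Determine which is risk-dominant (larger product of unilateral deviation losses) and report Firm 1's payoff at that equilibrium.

At both Standard C: Firm 1 loses 14 − 9 = 5 by deviating; Firm 2 loses 8 − 2 = 6. Product = 5·6 = 30.
At both Standard A: Firm 1 loses 2 − 0 = 2 by deviating; Firm 2 loses 10 − 5 = 5. Product = 2·5 = 10.
30 > 10, so both Standard C is risk-dominant. Firm 1's payoff there is 14.

14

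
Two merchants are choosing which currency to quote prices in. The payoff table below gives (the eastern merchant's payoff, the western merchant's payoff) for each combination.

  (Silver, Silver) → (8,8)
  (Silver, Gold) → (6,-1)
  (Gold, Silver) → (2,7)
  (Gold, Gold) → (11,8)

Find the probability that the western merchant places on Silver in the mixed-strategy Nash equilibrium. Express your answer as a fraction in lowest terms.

The western merchant's mix q on Silver must make the eastern merchant indifferent between Silver and Gold.
The eastern merchant's payoff from Silver: 8q + 6(1−q). From Gold: 2q + 11(1−q).
Set equal: 6q = 5(1−q) → q = 5/11.

5/11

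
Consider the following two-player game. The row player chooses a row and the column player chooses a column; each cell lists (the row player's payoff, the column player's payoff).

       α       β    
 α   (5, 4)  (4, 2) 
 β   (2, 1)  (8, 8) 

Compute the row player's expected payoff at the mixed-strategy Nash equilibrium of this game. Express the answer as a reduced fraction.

The column player mixes with probability q on α, chosen so the row player is indifferent: 5q + 4(1−q) = 2q + 8(1−q) gives q = 4/7.
The row player's expected payoff (from either row, since indifferent) is 5·4/7 + 4·3/7 = 32/7.

32/7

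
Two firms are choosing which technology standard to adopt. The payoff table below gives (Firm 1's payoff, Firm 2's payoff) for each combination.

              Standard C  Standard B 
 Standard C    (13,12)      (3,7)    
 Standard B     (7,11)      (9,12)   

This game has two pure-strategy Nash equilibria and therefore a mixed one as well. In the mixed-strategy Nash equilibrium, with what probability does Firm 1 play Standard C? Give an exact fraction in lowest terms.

1/6

Firm 1's mix p on Standard C must make Firm 2 indifferent between Standard C and Standard B.
Firm 2's payoff from Standard C: 12p + 11(1−p). From Standard B: 7p + 12(1−p).
Set equal: 5p = 1(1−p) → p = 1/6.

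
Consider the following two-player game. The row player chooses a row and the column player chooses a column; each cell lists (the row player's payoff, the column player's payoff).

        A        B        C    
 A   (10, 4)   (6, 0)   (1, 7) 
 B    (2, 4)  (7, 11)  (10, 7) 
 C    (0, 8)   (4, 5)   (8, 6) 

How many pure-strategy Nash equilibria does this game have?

1

Both B: the row player gets 7 (best alternative 6); the column player gets 11 (best alternative 7). Neither deviates — NE.
Both A is not a NE: the column player would switch to C (7 > 4).
No other cell survives both best-response checks, so there is 1 pure NE.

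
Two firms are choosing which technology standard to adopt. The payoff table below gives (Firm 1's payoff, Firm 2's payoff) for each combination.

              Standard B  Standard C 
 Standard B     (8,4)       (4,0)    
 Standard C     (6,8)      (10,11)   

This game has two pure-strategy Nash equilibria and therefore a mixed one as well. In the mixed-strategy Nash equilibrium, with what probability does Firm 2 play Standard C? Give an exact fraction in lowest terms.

1/4

Firm 2's mix q on Standard B must make Firm 1 indifferent between Standard B and Standard C.
Firm 1's payoff from Standard B: 8q + 4(1−q). From Standard C: 6q + 10(1−q).
Set equal: 2q = 6(1−q) → q = 6/8 = 3/4.
Probability on Standard C is 1 − 3/4 = 1/4.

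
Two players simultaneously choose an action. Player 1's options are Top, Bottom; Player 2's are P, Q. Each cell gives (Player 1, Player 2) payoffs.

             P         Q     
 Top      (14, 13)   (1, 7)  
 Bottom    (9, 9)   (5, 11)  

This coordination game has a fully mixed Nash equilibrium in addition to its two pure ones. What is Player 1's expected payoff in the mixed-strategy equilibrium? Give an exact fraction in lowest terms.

61/9

Player 2 mixes with probability q on P, chosen so Player 1 is indifferent: 14q + 1(1−q) = 9q + 5(1−q) gives q = 4/9.
Player 1's expected payoff (from either row, since indifferent) is 14·4/9 + 1·5/9 = 61/9.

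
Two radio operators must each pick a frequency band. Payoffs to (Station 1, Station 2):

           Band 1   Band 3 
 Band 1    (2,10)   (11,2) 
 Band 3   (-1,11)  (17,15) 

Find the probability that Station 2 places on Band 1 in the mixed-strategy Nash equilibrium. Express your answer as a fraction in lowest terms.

2/3

Station 2's mix q on Band 1 must make Station 1 indifferent between Band 1 and Band 3.
Station 1's payoff from Band 1: 2q + 11(1−q). From Band 3: (-1)q + 17(1−q).
Set equal: 3q = 6(1−q) → q = 6/9 = 2/3.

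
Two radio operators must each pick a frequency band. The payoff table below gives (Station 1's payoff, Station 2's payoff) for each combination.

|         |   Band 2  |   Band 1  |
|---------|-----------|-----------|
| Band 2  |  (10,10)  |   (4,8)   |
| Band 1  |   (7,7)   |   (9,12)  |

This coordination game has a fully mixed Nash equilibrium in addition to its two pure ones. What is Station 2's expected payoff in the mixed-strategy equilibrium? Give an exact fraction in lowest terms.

Station 1 mixes with probability p on Band 2, chosen so Station 2 is indifferent: 10p + 7(1−p) = 8p + 12(1−p) gives p = 5/7.
Station 2's expected payoff is 10·5/7 + 7·2/7 = 64/7.

64/7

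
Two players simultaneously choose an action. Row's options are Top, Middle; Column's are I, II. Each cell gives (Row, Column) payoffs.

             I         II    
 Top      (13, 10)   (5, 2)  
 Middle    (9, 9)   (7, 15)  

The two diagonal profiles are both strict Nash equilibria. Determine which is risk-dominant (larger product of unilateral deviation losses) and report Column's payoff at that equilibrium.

10

At (Top, I): Row loses 13 − 9 = 4 by deviating; Column loses 10 − 2 = 8. Product = 4·8 = 32.
At (Middle, II): Row loses 7 − 5 = 2 by deviating; Column loses 15 − 9 = 6. Product = 2·6 = 12.
32 > 12, so (Top, I) is risk-dominant. Column's payoff there is 10.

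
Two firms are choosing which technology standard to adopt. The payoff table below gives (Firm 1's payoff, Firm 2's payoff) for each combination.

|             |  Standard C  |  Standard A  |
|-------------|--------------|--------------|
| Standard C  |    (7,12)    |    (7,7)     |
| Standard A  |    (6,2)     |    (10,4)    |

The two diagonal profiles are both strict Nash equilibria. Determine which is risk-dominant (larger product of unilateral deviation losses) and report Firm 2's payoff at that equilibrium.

4

At both Standard C: Firm 1 loses 7 − 6 = 1 by deviating; Firm 2 loses 12 − 7 = 5. Product = 1·5 = 5.
At both Standard A: Firm 1 loses 10 − 7 = 3 by deviating; Firm 2 loses 4 − 2 = 2. Product = 3·2 = 6.
6 > 5, so both Standard A is risk-dominant. Firm 2's payoff there is 4.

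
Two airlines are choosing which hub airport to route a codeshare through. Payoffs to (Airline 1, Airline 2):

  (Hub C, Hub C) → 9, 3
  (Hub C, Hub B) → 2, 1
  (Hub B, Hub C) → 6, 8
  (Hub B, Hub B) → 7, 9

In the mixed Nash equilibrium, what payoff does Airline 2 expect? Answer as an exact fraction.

19/3

Airline 1 mixes with probability p on Hub C, chosen so Airline 2 is indifferent: 3p + 8(1−p) = 1p + 9(1−p) gives p = 1/3.
Airline 2's expected payoff is 3·1/3 + 8·2/3 = 19/3.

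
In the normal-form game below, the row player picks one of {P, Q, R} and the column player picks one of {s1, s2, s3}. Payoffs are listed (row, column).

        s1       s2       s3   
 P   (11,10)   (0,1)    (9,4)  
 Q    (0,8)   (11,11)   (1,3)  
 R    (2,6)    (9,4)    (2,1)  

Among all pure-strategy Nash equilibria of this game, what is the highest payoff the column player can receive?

11

(P, s1) is a pure NE (the row player: 11 ≥ 2; the column player: 10 ≥ 4). The column player gets 10.
(Q, s2) is a pure NE (the row player: 11 ≥ 9; the column player: 11 ≥ 8). The column player gets 11.
Every other cell has a profitable deviation for at least one player. Highest of {10, 11} is 11.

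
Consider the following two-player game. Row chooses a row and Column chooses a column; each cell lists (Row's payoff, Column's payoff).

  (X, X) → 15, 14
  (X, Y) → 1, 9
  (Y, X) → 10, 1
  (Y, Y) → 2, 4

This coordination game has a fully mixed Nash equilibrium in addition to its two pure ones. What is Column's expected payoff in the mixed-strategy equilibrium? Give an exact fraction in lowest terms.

47/8

Row mixes with probability p on X, chosen so Column is indifferent: 14p + 1(1−p) = 9p + 4(1−p) gives p = 3/8.
Column's expected payoff is 14·3/8 + 1·5/8 = 47/8.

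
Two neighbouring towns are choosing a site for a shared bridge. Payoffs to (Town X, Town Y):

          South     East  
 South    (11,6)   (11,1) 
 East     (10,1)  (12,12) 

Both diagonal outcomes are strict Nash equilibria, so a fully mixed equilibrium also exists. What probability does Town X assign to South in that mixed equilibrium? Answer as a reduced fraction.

Town X's mix p on South must make Town Y indifferent between South and East.
Town Y's payoff from South: 6p + 1(1−p). From East: 1p + 12(1−p).
Set equal: 5p = 11(1−p) → p = 11/16.

11/16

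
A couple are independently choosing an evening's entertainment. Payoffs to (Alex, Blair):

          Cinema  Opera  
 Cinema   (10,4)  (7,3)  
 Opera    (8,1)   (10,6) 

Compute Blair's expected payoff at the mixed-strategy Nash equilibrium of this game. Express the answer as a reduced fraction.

Alex mixes with probability p on Cinema, chosen so Blair is indifferent: 4p + 1(1−p) = 3p + 6(1−p) gives p = 5/6.
Blair's expected payoff is 4·5/6 + 1·1/6 = 7/2.

7/2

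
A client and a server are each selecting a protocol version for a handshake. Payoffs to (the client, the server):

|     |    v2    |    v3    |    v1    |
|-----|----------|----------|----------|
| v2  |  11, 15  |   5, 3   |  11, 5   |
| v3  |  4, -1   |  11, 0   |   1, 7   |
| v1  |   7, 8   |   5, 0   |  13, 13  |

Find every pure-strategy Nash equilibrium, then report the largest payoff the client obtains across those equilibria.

13

Both v2 is a pure NE (the client: 11 ≥ 7; the server: 15 ≥ 5). The client gets 11.
Both v1 is a pure NE (the client: 13 ≥ 11; the server: 13 ≥ 8). The client gets 13.
Every other cell has a profitable deviation for at least one player. Highest of {11, 13} is 13.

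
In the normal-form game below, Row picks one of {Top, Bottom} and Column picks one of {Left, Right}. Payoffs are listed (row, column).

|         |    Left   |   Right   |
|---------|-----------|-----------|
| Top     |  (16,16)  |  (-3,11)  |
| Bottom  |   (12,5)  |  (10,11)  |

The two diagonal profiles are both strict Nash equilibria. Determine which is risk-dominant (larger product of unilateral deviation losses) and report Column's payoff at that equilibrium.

At (Top, Left): Row loses 16 − 12 = 4 by deviating; Column loses 16 − 11 = 5. Product = 4·5 = 20.
At (Bottom, Right): Row loses 10 − (-3) = 13 by deviating; Column loses 11 − 5 = 6. Product = 13·6 = 78.
78 > 20, so (Bottom, Right) is risk-dominant. Column's payoff there is 11.

11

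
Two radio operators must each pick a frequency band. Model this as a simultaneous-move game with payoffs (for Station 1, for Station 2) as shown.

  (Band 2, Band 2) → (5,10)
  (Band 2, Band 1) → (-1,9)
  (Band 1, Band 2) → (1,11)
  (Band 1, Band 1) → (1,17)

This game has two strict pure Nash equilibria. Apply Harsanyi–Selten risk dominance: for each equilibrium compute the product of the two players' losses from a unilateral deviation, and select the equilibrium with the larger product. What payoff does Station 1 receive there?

At both Band 2: Station 1 loses 5 − 1 = 4 by deviating; Station 2 loses 10 − 9 = 1. Product = 4·1 = 4.
At both Band 1: Station 1 loses 1 − (-1) = 2 by deviating; Station 2 loses 17 − 11 = 6. Product = 2·6 = 12.
12 > 4, so both Band 1 is risk-dominant. Station 1's payoff there is 1.

1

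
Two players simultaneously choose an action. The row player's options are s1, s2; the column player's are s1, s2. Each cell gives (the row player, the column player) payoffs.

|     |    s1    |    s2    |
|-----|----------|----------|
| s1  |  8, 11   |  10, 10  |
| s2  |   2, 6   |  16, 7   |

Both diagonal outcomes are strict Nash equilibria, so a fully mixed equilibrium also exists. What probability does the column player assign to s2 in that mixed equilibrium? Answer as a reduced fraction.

1/2

The column player's mix q on s1 must make the row player indifferent between s1 and s2.
The row player's payoff from s1: 8q + 10(1−q). From s2: 2q + 16(1−q).
Set equal: 6q = 6(1−q) → q = 6/12 = 1/2.
Probability on s2 is 1 − 1/2 = 1/2.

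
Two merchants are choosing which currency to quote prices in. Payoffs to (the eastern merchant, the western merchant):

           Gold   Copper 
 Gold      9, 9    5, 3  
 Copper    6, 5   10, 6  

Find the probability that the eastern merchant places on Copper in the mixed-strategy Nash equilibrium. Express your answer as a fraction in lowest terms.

The eastern merchant's mix p on Gold must make the western merchant indifferent between Gold and Copper.
The western merchant's payoff from Gold: 9p + 5(1−p). From Copper: 3p + 6(1−p).
Set equal: 6p = 1(1−p) → p = 1/7.
Probability on Copper is 1 − 1/7 = 6/7.

6/7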